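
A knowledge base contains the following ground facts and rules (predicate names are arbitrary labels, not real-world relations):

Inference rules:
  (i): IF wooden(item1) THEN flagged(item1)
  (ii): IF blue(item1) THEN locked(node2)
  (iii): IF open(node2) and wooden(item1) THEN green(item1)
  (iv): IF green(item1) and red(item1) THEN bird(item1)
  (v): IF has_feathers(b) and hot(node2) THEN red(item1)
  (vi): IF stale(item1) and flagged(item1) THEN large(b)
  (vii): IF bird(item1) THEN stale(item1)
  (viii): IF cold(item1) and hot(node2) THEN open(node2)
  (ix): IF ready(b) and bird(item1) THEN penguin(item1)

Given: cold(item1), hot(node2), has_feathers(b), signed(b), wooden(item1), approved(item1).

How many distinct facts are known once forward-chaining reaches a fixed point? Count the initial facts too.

13

Round 1: (i) [IF wooden(item1) THEN flagged(item1)]; (v) [IF has_feathers(b) and hot(node2) THEN red(item1)]; (viii) [IF cold(item1) and hot(node2) THEN open(node2)]. New: flagged(item1), red(item1), open(node2).
Round 2: (iii) [IF open(node2) and wooden(item1) THEN green(item1)]. New: green(item1).
Round 3: (iv) [IF green(item1) and red(item1) THEN bird(item1)]. New: bird(item1).
Round 4: (vii) [IF bird(item1) THEN stale(item1)]. New: stale(item1).
Round 5: (vi) [IF stale(item1) and flagged(item1) THEN large(b)]. New: large(b).
Closure: {approved(item1), bird(item1), cold(item1), flagged(item1), green(item1), has_feathers(b), hot(node2), large(b), open(node2), red(item1), signed(b), stale(item1), wooden(item1)} — 13 facts.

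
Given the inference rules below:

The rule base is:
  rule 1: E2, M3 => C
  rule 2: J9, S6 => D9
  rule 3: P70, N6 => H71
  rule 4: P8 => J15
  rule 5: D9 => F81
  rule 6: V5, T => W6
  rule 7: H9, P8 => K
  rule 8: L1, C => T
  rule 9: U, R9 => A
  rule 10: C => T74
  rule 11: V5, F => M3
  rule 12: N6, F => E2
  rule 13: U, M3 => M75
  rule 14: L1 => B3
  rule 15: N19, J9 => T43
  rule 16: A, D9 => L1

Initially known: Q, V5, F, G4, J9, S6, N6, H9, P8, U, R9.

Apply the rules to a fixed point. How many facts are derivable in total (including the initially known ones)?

25

Round 1 fires rule 2, rule 4, rule 7, rule 9, rule 11, rule 12, giving D9, J15, K, A, M3, E2.
Round 2 fires rule 1, rule 5, rule 13, rule 16, giving C, F81, M75, L1.
Round 3 fires rule 8, rule 10, rule 14, giving T, T74, B3.
Round 4 fires rule 6, giving W6.
Closure: {A, B3, C, D9, E2, F, F81, G4, H9, J15, J9, K, L1, M3, M75, N6, P8, Q, R9, S6, T, T74, U, V5, W6} — 25 facts.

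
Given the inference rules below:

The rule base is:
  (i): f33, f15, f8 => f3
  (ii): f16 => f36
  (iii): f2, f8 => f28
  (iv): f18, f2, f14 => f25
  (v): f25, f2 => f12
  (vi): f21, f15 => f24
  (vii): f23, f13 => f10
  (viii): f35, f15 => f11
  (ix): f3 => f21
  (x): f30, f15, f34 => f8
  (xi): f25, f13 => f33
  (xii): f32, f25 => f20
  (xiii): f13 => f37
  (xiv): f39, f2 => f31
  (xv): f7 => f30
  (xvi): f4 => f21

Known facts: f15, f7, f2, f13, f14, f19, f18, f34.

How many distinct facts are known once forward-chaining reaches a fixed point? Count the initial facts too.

Round 1: (iv) [f18, f2, f14 => f25]; (xiii) [f13 => f37]; (xv) [f7 => f30]. Adds f25, f37, f30.
Round 2: (v) [f25, f2 => f12]; (x) [f30, f15, f34 => f8]; (xi) [f25, f13 => f33]. Adds f12, f8, f33.
Round 3: (i) [f33, f15, f8 => f3]; (iii) [f2, f8 => f28]. Adds f3, f28.
Round 4: (ix) [f3 => f21]. Adds f21.
Round 5: (vi) [f21, f15 => f24]. Adds f24.
Closure: {f12, f13, f14, f15, f18, f19, f2, f21, f24, f25, f28, f3, f30, f33, f34, f37, f7, f8} — 18 facts.

18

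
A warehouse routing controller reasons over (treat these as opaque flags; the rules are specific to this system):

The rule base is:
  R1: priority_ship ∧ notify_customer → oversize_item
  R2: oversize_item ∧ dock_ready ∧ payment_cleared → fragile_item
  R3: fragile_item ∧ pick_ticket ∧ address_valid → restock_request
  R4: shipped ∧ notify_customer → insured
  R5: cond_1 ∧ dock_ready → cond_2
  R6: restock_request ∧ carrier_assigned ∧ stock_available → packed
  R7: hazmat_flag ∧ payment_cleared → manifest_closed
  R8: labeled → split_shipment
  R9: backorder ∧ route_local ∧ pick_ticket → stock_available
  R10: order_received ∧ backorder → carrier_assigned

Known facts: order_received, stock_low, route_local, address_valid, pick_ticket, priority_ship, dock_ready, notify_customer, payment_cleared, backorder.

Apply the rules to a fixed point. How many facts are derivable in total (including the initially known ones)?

16

Round 1: R1 [priority_ship ∧ notify_customer → oversize_item]; R9 [backorder ∧ route_local ∧ pick_ticket → stock_available]; R10 [order_received ∧ backorder → carrier_assigned]. New: oversize_item, stock_available, carrier_assigned.
Round 2: R2 [oversize_item ∧ dock_ready ∧ payment_cleared → fragile_item]. New: fragile_item.
Round 3: R3 [fragile_item ∧ pick_ticket ∧ address_valid → restock_request]. New: restock_request.
Round 4: R6 [restock_request ∧ carrier_assigned ∧ stock_available → packed]. New: packed.
Closure: {address_valid, backorder, carrier_assigned, dock_ready, fragile_item, notify_customer, order_received, oversize_item, packed, payment_cleared, pick_ticket, priority_ship, restock_request, route_local, stock_available, stock_low} — 16 facts.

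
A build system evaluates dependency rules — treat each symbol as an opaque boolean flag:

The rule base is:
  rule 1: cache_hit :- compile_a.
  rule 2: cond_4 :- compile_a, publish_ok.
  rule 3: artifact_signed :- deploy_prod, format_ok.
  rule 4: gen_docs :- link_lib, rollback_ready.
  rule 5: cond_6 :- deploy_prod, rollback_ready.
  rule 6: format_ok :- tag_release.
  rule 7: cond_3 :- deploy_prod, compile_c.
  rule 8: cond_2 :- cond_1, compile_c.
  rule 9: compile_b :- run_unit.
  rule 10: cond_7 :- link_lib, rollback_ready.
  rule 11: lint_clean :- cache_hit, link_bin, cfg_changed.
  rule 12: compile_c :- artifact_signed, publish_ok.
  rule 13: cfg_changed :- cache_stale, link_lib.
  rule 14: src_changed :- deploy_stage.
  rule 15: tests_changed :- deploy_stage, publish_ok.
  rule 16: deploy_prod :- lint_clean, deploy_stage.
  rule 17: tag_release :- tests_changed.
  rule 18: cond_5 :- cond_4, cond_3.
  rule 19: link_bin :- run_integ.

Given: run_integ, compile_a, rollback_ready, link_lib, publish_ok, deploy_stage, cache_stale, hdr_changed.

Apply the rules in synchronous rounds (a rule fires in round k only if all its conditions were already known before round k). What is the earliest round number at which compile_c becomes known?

Round 1 fires rule 1, rule 2, rule 4, rule 10, rule 13, rule 14, rule 15, rule 19, giving cache_hit, cond_4, gen_docs, cond_7, cfg_changed, src_changed, tests_changed, link_bin.
Round 2 fires rule 11, rule 17, giving lint_clean, tag_release.
Round 3 fires rule 6, rule 16, giving format_ok, deploy_prod.
Round 4 fires rule 3, rule 5, giving artifact_signed, cond_6.
Round 5 fires rule 12, giving compile_c.
compile_c first appears in round 5.

5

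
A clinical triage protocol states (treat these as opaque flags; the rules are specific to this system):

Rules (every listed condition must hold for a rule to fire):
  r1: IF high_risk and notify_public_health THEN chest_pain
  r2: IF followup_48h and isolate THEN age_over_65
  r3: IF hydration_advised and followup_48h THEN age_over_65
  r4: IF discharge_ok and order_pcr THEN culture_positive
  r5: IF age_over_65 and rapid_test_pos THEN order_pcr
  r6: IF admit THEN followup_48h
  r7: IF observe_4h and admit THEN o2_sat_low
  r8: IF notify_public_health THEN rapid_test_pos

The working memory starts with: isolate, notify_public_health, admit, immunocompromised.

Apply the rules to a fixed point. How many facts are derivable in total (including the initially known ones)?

Round 1: r6 [IF admit THEN followup_48h]; r8 [IF notify_public_health THEN rapid_test_pos]. Adds followup_48h, rapid_test_pos.
Round 2: r2 [IF followup_48h and isolate THEN age_over_65]. Adds age_over_65.
Round 3: r5 [IF age_over_65 and rapid_test_pos THEN order_pcr]. Adds order_pcr.
Closure: {admit, age_over_65, followup_48h, immunocompromised, isolate, notify_public_health, order_pcr, rapid_test_pos} — 8 facts.

8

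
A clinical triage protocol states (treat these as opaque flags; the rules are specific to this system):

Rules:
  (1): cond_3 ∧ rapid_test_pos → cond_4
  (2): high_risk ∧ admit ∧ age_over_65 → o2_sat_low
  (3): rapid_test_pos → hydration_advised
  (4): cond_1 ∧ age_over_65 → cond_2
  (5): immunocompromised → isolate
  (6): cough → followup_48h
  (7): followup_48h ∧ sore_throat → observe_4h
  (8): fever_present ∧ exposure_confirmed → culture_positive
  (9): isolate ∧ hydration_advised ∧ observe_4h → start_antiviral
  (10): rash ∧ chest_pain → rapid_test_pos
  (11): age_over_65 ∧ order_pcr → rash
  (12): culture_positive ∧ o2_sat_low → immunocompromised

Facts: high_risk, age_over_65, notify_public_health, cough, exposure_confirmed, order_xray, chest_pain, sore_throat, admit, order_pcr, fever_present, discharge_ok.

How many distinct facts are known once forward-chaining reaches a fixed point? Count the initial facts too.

22

[1] (2) [high_risk ∧ admit ∧ age_over_65 → o2_sat_low]; (6) [cough → followup_48h]; (8) [fever_present ∧ exposure_confirmed → culture_positive]; (11) [age_over_65 ∧ order_pcr → rash]. ⇒ new: o2_sat_low, followup_48h, culture_positive, rash.
[2] (7) [followup_48h ∧ sore_throat → observe_4h]; (10) [rash ∧ chest_pain → rapid_test_pos]; (12) [culture_positive ∧ o2_sat_low → immunocompromised]. ⇒ new: observe_4h, rapid_test_pos, immunocompromised.
[3] (3) [rapid_test_pos → hydration_advised]; (5) [immunocompromised → isolate]. ⇒ new: hydration_advised, isolate.
[4] (9) [isolate ∧ hydration_advised ∧ observe_4h → start_antiviral]. ⇒ new: start_antiviral.
Closure: {admit, age_over_65, chest_pain, cough, culture_positive, discharge_ok, exposure_confirmed, fever_present, followup_48h, high_risk, hydration_advised, immunocompromised, isolate, notify_public_health, o2_sat_low, observe_4h, order_pcr, order_xray, rapid_test_pos, rash, sore_throat, start_antiviral} — 22 facts.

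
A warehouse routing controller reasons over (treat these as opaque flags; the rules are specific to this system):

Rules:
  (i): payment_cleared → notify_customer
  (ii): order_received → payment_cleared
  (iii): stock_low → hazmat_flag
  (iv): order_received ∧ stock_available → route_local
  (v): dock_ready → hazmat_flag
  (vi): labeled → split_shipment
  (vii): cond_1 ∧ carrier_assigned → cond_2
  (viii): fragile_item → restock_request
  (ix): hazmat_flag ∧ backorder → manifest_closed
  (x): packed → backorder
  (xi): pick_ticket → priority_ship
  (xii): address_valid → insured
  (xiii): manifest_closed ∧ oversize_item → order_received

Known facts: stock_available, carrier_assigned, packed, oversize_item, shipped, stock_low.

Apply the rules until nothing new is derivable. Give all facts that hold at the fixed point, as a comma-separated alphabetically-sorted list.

Round 1 fires (iii), (x), giving hazmat_flag, backorder.
Round 2 fires (ix), giving manifest_closed.
Round 3 fires (xiii), giving order_received.
Round 4 fires (ii), (iv), giving payment_cleared, route_local.
Round 5 fires (i), giving notify_customer.

backorder, carrier_assigned, hazmat_flag, manifest_closed, notify_customer, order_received, oversize_item, packed, payment_cleared, route_local, shipped, stock_available, stock_low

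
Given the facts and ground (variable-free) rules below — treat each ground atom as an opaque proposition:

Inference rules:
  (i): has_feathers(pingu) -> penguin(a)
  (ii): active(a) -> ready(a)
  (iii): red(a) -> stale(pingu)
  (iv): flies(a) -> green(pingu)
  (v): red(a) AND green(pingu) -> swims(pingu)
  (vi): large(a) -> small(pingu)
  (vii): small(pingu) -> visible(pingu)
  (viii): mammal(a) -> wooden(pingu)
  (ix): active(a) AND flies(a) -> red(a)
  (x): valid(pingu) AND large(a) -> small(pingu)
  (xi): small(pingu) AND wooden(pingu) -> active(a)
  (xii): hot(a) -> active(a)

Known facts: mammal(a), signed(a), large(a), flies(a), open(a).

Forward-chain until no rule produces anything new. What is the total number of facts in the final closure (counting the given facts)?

Round 1: (iv) [flies(a) -> green(pingu)]; (vi) [large(a) -> small(pingu)]; (viii) [mammal(a) -> wooden(pingu)]. New: green(pingu), small(pingu), wooden(pingu).
Round 2: (vii) [small(pingu) -> visible(pingu)]; (xi) [small(pingu) AND wooden(pingu) -> active(a)]. New: visible(pingu), active(a).
Round 3: (ii) [active(a) -> ready(a)]; (ix) [active(a) AND flies(a) -> red(a)]. New: ready(a), red(a).
Round 4: (iii) [red(a) -> stale(pingu)]; (v) [red(a) AND green(pingu) -> swims(pingu)]. New: stale(pingu), swims(pingu).
Closure: {active(a), flies(a), green(pingu), large(a), mammal(a), open(a), ready(a), red(a), signed(a), small(pingu), stale(pingu), swims(pingu), visible(pingu), wooden(pingu)} — 14 facts.

14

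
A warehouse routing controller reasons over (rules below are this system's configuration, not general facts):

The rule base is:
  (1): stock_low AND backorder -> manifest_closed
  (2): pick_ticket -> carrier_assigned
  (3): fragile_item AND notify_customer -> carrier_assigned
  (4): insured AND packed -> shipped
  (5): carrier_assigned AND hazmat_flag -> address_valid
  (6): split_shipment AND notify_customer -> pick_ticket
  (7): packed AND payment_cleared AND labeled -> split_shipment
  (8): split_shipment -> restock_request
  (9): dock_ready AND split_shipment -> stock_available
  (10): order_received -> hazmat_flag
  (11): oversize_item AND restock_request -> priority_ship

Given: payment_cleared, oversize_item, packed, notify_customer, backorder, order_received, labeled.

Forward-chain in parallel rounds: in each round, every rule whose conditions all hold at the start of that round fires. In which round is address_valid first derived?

4

[1] (7) [packed AND payment_cleared AND labeled -> split_shipment]; (10) [order_received -> hazmat_flag]. ⇒ new: split_shipment, hazmat_flag.
[2] (6) [split_shipment AND notify_customer -> pick_ticket]; (8) [split_shipment -> restock_request]. ⇒ new: pick_ticket, restock_request.
[3] (2) [pick_ticket -> carrier_assigned]; (11) [oversize_item AND restock_request -> priority_ship]. ⇒ new: carrier_assigned, priority_ship.
[4] (5) [carrier_assigned AND hazmat_flag -> address_valid]. ⇒ new: address_valid.
address_valid first appears in round 4.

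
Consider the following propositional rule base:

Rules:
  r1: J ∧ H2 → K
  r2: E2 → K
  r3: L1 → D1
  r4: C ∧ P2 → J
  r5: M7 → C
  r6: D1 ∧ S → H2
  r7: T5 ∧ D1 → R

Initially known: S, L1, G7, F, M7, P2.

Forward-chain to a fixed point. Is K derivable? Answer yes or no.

Round 1: r3 [L1 → D1]; r5 [M7 → C]. New: D1, C.
Round 2: r4 [C ∧ P2 → J]; r6 [D1 ∧ S → H2]. New: J, H2.
Round 3: r1 [J ∧ H2 → K]. New: K.
K appears in round 3, so it is derivable.

yes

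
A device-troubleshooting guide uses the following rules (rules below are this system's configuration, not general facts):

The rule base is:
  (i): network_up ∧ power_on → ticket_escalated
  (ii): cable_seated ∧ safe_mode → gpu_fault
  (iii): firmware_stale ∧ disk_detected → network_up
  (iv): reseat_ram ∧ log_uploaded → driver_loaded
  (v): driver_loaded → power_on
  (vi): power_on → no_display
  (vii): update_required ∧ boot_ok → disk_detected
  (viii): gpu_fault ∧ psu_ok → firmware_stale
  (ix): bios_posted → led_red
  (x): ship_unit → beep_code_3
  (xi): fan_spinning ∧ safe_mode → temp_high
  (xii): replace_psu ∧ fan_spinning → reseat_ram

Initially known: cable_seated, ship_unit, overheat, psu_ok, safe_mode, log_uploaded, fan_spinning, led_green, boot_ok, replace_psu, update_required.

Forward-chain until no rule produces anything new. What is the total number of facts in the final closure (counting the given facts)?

22

[1] (ii) [cable_seated ∧ safe_mode → gpu_fault]; (vii) [update_required ∧ boot_ok → disk_detected]; (x) [ship_unit → beep_code_3]; (xi) [fan_spinning ∧ safe_mode → temp_high]; (xii) [replace_psu ∧ fan_spinning → reseat_ram]. ⇒ new: gpu_fault, disk_detected, beep_code_3, temp_high, reseat_ram.
[2] (iv) [reseat_ram ∧ log_uploaded → driver_loaded]; (viii) [gpu_fault ∧ psu_ok → firmware_stale]. ⇒ new: driver_loaded, firmware_stale.
[3] (iii) [firmware_stale ∧ disk_detected → network_up]; (v) [driver_loaded → power_on]. ⇒ new: network_up, power_on.
[4] (i) [network_up ∧ power_on → ticket_escalated]; (vi) [power_on → no_display]. ⇒ new: ticket_escalated, no_display.
Closure: {beep_code_3, boot_ok, cable_seated, disk_detected, driver_loaded, fan_spinning, firmware_stale, gpu_fault, led_green, log_uploaded, network_up, no_display, overheat, power_on, psu_ok, replace_psu, reseat_ram, safe_mode, ship_unit, temp_high, ticket_escalated, update_required} — 22 facts.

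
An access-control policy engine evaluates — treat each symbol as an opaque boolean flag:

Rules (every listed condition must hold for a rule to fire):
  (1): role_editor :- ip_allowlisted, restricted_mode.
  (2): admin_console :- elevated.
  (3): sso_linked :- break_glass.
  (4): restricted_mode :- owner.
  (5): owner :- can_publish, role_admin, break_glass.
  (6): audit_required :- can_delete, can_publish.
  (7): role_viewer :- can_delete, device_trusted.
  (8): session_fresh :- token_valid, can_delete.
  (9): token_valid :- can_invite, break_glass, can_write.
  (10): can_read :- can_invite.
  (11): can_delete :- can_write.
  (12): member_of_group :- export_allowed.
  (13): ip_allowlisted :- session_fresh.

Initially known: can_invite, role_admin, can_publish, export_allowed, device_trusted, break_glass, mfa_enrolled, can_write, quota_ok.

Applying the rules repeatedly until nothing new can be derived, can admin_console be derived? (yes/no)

no

Round 1: (3) [sso_linked :- break_glass.]; (5) [owner :- can_publish, role_admin, break_glass.]; (9) [token_valid :- can_invite, break_glass, can_write.]; (10) [can_read :- can_invite.]; (11) [can_delete :- can_write.]; (12) [member_of_group :- export_allowed.]. Adds sso_linked, owner, token_valid, can_read, can_delete, member_of_group.
Round 2: (4) [restricted_mode :- owner.]; (6) [audit_required :- can_delete, can_publish.]; (7) [role_viewer :- can_delete, device_trusted.]; (8) [session_fresh :- token_valid, can_delete.]. Adds restricted_mode, audit_required, role_viewer, session_fresh.
Round 3: (13) [ip_allowlisted :- session_fresh.]. Adds ip_allowlisted.
Round 4: (1) [role_editor :- ip_allowlisted, restricted_mode.]. Adds role_editor.
Fixed point reached. admin_console is concluded only by (2); (2) needs elevated (never derived).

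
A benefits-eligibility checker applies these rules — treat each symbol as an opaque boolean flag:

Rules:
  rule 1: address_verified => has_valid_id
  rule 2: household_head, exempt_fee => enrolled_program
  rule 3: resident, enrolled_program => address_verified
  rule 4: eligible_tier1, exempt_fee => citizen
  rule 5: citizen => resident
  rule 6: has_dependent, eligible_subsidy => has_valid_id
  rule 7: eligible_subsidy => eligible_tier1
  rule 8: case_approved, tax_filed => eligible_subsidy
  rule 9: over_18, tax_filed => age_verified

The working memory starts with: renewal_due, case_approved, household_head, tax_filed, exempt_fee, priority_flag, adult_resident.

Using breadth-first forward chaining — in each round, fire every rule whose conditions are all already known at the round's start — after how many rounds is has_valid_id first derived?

6

Round 1: rule 2 [household_head, exempt_fee => enrolled_program]; rule 8 [case_approved, tax_filed => eligible_subsidy]. Adds enrolled_program, eligible_subsidy.
Round 2: rule 7 [eligible_subsidy => eligible_tier1]. Adds eligible_tier1.
Round 3: rule 4 [eligible_tier1, exempt_fee => citizen]. Adds citizen.
Round 4: rule 5 [citizen => resident]. Adds resident.
Round 5: rule 3 [resident, enrolled_program => address_verified]. Adds address_verified.
Round 6: rule 1 [address_verified => has_valid_id]. Adds has_valid_id.
has_valid_id first appears in round 6.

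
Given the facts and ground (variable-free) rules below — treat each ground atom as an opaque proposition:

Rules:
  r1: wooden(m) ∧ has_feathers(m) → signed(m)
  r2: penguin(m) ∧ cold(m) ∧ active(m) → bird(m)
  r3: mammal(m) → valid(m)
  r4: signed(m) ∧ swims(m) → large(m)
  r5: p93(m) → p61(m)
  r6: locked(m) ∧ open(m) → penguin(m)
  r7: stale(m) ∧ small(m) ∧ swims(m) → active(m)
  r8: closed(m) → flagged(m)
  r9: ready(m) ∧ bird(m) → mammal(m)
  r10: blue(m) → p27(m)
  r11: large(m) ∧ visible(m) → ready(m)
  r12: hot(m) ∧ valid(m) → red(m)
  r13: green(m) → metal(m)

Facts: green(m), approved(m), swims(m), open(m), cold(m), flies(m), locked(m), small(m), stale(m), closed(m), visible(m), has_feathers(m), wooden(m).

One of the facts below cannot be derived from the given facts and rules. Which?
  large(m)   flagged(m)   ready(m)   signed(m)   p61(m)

p61(m)

Round 1: r1 [wooden(m) ∧ has_feathers(m) → signed(m)]; r6 [locked(m) ∧ open(m) → penguin(m)]; r7 [stale(m) ∧ small(m) ∧ swims(m) → active(m)]; r8 [closed(m) → flagged(m)]; r13 [green(m) → metal(m)]. Adds signed(m), penguin(m), active(m), flagged(m), metal(m).
Round 2: r2 [penguin(m) ∧ cold(m) ∧ active(m) → bird(m)]; r4 [signed(m) ∧ swims(m) → large(m)]. Adds bird(m), large(m).
Round 3: r11 [large(m) ∧ visible(m) → ready(m)]. Adds ready(m).
Round 4: r9 [ready(m) ∧ bird(m) → mammal(m)]. Adds mammal(m).
Round 5: r3 [mammal(m) → valid(m)]. Adds valid(m).
Derived: flagged(m) (round 1), ready(m) (round 3), large(m) (round 2), signed(m) (round 1). p61(m) never appears in any round.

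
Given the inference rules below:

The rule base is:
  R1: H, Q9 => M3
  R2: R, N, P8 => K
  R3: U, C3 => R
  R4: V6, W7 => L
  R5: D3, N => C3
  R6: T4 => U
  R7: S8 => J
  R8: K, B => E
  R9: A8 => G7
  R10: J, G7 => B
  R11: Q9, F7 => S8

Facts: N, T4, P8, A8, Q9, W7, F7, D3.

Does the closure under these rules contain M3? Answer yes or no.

no

Round 1: R5 [D3, N => C3]; R6 [T4 => U]; R9 [A8 => G7]; R11 [Q9, F7 => S8]. Adds C3, U, G7, S8.
Round 2: R3 [U, C3 => R]; R7 [S8 => J]. Adds R, J.
Round 3: R2 [R, N, P8 => K]; R10 [J, G7 => B]. Adds K, B.
Round 4: R8 [K, B => E]. Adds E.
Fixed point reached. M3 is concluded only by R1; R1 needs H (never derived).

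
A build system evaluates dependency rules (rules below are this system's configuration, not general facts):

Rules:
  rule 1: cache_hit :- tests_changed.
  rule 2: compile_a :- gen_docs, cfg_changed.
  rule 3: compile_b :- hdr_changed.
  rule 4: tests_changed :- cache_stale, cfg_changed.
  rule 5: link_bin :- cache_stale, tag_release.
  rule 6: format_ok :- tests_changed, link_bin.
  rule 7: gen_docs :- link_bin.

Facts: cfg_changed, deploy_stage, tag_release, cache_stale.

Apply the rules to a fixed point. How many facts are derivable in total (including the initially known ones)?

10

Round 1 fires rule 4, rule 5, giving tests_changed, link_bin.
Round 2 fires rule 1, rule 6, rule 7, giving cache_hit, format_ok, gen_docs.
Round 3 fires rule 2, giving compile_a.
Closure: {cache_hit, cache_stale, cfg_changed, compile_a, deploy_stage, format_ok, gen_docs, link_bin, tag_release, tests_changed} — 10 facts.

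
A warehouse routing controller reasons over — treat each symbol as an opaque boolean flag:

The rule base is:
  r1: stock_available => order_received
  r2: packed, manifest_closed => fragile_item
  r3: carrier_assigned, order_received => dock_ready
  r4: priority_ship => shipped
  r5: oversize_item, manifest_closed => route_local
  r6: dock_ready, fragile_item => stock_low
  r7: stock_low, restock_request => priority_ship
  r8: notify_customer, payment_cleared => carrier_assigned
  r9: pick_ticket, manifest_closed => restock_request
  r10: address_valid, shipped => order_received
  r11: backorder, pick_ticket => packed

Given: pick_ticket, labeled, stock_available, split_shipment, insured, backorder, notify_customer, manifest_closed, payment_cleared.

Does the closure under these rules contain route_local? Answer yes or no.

no

Round 1: r1 [stock_available => order_received]; r8 [notify_customer, payment_cleared => carrier_assigned]; r9 [pick_ticket, manifest_closed => restock_request]; r11 [backorder, pick_ticket => packed]. New: order_received, carrier_assigned, restock_request, packed.
Round 2: r2 [packed, manifest_closed => fragile_item]; r3 [carrier_assigned, order_received => dock_ready]. New: fragile_item, dock_ready.
Round 3: r6 [dock_ready, fragile_item => stock_low]. New: stock_low.
Round 4: r7 [stock_low, restock_request => priority_ship]. New: priority_ship.
Round 5: r4 [priority_ship => shipped]. New: shipped.
Fixed point reached. route_local is concluded only by r5; r5 needs oversize_item (never derived).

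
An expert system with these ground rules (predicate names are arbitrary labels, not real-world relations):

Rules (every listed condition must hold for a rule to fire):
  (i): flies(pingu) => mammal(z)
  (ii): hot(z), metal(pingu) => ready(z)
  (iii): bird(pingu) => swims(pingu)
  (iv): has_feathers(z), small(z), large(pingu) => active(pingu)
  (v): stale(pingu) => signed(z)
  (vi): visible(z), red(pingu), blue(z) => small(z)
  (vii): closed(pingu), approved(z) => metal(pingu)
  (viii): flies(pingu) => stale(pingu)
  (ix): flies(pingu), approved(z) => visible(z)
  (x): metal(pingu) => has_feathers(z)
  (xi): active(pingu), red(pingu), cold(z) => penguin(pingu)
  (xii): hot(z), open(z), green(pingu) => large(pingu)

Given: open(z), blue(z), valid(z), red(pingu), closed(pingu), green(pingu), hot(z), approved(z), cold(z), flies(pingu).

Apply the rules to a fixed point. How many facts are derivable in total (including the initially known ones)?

Round 1: (i) [flies(pingu) => mammal(z)]; (vii) [closed(pingu), approved(z) => metal(pingu)]; (viii) [flies(pingu) => stale(pingu)]; (ix) [flies(pingu), approved(z) => visible(z)]; (xii) [hot(z), open(z), green(pingu) => large(pingu)]. Adds mammal(z), metal(pingu), stale(pingu), visible(z), large(pingu).
Round 2: (ii) [hot(z), metal(pingu) => ready(z)]; (v) [stale(pingu) => signed(z)]; (vi) [visible(z), red(pingu), blue(z) => small(z)]; (x) [metal(pingu) => has_feathers(z)]. Adds ready(z), signed(z), small(z), has_feathers(z).
Round 3: (iv) [has_feathers(z), small(z), large(pingu) => active(pingu)]. Adds active(pingu).
Round 4: (xi) [active(pingu), red(pingu), cold(z) => penguin(pingu)]. Adds penguin(pingu).
Closure: {active(pingu), approved(z), blue(z), closed(pingu), cold(z), flies(pingu), green(pingu), has_feathers(z), hot(z), large(pingu), mammal(z), metal(pingu), open(z), penguin(pingu), ready(z), red(pingu), signed(z), small(z), stale(pingu), valid(z), visible(z)} — 21 facts.

21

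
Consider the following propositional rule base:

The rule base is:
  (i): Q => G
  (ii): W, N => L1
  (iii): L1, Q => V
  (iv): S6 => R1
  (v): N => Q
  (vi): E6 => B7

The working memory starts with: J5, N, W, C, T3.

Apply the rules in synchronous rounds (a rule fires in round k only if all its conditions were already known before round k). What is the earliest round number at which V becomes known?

Round 1 fires (ii), (v), giving L1, Q.
Round 2 fires (i), (iii), giving G, V.
V first appears in round 2.

2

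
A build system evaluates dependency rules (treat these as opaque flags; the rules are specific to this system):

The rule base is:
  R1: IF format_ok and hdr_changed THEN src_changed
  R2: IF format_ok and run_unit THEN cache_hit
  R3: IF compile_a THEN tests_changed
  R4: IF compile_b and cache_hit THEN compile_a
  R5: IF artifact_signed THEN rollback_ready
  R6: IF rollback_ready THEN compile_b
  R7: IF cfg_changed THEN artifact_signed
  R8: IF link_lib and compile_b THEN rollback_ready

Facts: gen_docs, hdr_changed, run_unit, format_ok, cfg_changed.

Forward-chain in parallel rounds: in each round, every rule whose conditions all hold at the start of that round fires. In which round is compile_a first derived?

Round 1 — R1, R2, R7, derive src_changed, cache_hit, artifact_signed.
Round 2 — R5, derive rollback_ready.
Round 3 — R6, derive compile_b.
Round 4 — R4, derive compile_a.
compile_a first appears in round 4.

4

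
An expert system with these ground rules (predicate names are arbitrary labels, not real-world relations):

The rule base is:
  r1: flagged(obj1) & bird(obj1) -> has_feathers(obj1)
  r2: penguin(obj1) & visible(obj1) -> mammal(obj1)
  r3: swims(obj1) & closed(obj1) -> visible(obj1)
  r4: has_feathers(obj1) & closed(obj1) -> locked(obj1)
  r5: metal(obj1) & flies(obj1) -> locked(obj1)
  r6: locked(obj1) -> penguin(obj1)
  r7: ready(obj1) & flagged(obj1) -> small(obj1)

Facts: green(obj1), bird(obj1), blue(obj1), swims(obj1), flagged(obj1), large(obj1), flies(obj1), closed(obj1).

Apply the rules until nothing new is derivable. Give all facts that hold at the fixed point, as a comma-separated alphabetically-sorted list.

bird(obj1), blue(obj1), closed(obj1), flagged(obj1), flies(obj1), green(obj1), has_feathers(obj1), large(obj1), locked(obj1), mammal(obj1), penguin(obj1), swims(obj1), visible(obj1)

Round 1 fires r1, r3, giving has_feathers(obj1), visible(obj1).
Round 2 fires r4, giving locked(obj1).
Round 3 fires r6, giving penguin(obj1).
Round 4 fires r2, giving mammal(obj1).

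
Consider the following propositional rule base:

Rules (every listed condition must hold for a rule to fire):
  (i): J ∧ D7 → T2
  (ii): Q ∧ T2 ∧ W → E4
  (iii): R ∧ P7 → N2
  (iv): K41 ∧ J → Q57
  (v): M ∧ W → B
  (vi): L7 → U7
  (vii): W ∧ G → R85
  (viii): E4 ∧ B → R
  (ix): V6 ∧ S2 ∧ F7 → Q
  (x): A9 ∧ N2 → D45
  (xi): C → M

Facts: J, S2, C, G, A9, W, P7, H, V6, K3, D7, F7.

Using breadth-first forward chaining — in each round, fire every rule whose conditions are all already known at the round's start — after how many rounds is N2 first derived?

[1] (i) [J ∧ D7 → T2]; (vii) [W ∧ G → R85]; (ix) [V6 ∧ S2 ∧ F7 → Q]; (xi) [C → M]. ⇒ new: T2, R85, Q, M.
[2] (ii) [Q ∧ T2 ∧ W → E4]; (v) [M ∧ W → B]. ⇒ new: E4, B.
[3] (viii) [E4 ∧ B → R]. ⇒ new: R.
[4] (iii) [R ∧ P7 → N2]. ⇒ new: N2.
N2 first appears in round 4.

4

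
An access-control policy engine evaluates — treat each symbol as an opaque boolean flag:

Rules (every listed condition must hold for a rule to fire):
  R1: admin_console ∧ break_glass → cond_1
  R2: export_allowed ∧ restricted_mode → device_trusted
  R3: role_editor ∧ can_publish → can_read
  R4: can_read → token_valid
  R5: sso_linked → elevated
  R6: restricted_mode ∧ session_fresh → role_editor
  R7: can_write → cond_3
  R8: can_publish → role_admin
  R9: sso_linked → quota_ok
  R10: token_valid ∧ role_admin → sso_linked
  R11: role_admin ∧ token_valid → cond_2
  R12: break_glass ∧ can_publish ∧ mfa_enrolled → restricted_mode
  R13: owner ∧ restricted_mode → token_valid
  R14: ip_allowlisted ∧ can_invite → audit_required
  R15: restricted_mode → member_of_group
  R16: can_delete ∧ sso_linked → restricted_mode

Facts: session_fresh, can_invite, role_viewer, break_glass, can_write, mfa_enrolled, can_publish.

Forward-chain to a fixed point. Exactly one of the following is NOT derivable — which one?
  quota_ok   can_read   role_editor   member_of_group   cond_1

cond_1

Round 1: R7 [can_write → cond_3]; R8 [can_publish → role_admin]; R12 [break_glass ∧ can_publish ∧ mfa_enrolled → restricted_mode]. New: cond_3, role_admin, restricted_mode.
Round 2: R6 [restricted_mode ∧ session_fresh → role_editor]; R15 [restricted_mode → member_of_group]. New: role_editor, member_of_group.
Round 3: R3 [role_editor ∧ can_publish → can_read]. New: can_read.
Round 4: R4 [can_read → token_valid]. New: token_valid.
Round 5: R10 [token_valid ∧ role_admin → sso_linked]; R11 [role_admin ∧ token_valid → cond_2]. New: sso_linked, cond_2.
Round 6: R5 [sso_linked → elevated]; R9 [sso_linked → quota_ok]. New: elevated, quota_ok.
Derived: role_editor (round 2), quota_ok (round 6), member_of_group (round 2), can_read (round 3). cond_1 never appears in any round.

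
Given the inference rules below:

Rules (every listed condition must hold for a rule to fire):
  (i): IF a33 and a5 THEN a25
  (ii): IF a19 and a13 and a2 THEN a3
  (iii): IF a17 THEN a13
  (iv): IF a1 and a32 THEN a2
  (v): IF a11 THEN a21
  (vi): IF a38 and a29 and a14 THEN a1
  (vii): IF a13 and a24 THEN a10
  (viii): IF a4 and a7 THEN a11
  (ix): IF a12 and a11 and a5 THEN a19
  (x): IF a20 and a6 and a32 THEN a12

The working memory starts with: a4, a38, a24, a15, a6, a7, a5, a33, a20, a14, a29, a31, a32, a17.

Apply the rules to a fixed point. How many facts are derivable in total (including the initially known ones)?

Round 1: (i) [IF a33 and a5 THEN a25]; (iii) [IF a17 THEN a13]; (vi) [IF a38 and a29 and a14 THEN a1]; (viii) [IF a4 and a7 THEN a11]; (x) [IF a20 and a6 and a32 THEN a12]. New: a25, a13, a1, a11, a12.
Round 2: (iv) [IF a1 and a32 THEN a2]; (v) [IF a11 THEN a21]; (vii) [IF a13 and a24 THEN a10]; (ix) [IF a12 and a11 and a5 THEN a19]. New: a2, a21, a10, a19.
Round 3: (ii) [IF a19 and a13 and a2 THEN a3]. New: a3.
Closure: {a1, a10, a11, a12, a13, a14, a15, a17, a19, a2, a20, a21, a24, a25, a29, a3, a31, a32, a33, a38, a4, a5, a6, a7} — 24 facts.

24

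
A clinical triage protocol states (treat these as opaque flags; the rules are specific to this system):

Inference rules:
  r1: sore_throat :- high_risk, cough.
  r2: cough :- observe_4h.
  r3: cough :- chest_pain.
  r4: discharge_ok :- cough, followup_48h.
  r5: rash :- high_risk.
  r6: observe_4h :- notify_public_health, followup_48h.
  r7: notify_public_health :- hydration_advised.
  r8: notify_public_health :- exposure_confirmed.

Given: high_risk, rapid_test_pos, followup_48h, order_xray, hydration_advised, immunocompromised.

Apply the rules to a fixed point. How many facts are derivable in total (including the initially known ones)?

Round 1: r5 [rash :- high_risk.]; r7 [notify_public_health :- hydration_advised.]. Adds rash, notify_public_health.
Round 2: r6 [observe_4h :- notify_public_health, followup_48h.]. Adds observe_4h.
Round 3: r2 [cough :- observe_4h.]. Adds cough.
Round 4: r1 [sore_throat :- high_risk, cough.]; r4 [discharge_ok :- cough, followup_48h.]. Adds sore_throat, discharge_ok.
Closure: {cough, discharge_ok, followup_48h, high_risk, hydration_advised, immunocompromised, notify_public_health, observe_4h, order_xray, rapid_test_pos, rash, sore_throat} — 12 facts.

12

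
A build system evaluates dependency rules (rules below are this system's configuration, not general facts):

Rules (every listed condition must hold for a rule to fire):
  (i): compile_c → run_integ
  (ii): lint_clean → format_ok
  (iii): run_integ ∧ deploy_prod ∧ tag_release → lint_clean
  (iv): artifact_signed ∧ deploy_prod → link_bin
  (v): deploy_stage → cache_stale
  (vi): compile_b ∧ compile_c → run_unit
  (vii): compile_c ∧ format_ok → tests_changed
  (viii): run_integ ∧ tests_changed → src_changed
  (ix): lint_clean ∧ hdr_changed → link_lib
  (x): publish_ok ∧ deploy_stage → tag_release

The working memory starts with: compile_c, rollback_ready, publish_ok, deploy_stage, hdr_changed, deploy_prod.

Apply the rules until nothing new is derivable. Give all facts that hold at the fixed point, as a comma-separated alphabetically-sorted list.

Round 1 — (i), (v), (x), derive run_integ, cache_stale, tag_release.
Round 2 — (iii), derive lint_clean.
Round 3 — (ii), (ix), derive format_ok, link_lib.
Round 4 — (vii), derive tests_changed.
Round 5 — (viii), derive src_changed.

cache_stale, compile_c, deploy_prod, deploy_stage, format_ok, hdr_changed, link_lib, lint_clean, publish_ok, rollback_ready, run_integ, src_changed, tag_release, tests_changed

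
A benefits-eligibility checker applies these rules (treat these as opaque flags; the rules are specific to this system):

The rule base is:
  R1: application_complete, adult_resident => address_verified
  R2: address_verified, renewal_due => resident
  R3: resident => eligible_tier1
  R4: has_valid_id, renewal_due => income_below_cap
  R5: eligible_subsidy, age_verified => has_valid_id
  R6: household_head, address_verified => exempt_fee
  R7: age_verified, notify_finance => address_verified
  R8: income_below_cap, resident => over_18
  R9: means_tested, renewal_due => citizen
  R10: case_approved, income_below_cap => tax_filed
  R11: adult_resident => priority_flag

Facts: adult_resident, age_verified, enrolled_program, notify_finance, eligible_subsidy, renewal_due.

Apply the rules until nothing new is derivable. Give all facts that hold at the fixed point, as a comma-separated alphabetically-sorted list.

address_verified, adult_resident, age_verified, eligible_subsidy, eligible_tier1, enrolled_program, has_valid_id, income_below_cap, notify_finance, over_18, priority_flag, renewal_due, resident

[1] R5 [eligible_subsidy, age_verified => has_valid_id]; R7 [age_verified, notify_finance => address_verified]; R11 [adult_resident => priority_flag]. ⇒ new: has_valid_id, address_verified, priority_flag.
[2] R2 [address_verified, renewal_due => resident]; R4 [has_valid_id, renewal_due => income_below_cap]. ⇒ new: resident, income_below_cap.
[3] R3 [resident => eligible_tier1]; R8 [income_below_cap, resident => over_18]. ⇒ new: eligible_tier1, over_18.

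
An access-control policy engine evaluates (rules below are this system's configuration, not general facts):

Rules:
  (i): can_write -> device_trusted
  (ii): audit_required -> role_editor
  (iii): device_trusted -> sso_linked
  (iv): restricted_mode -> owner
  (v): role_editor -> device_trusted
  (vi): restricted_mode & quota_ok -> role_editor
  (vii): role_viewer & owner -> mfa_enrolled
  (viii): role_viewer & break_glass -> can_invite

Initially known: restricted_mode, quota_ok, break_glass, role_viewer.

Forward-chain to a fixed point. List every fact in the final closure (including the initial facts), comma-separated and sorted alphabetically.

Round 1: (iv) [restricted_mode -> owner]; (vi) [restricted_mode & quota_ok -> role_editor]; (viii) [role_viewer & break_glass -> can_invite]. Adds owner, role_editor, can_invite.
Round 2: (v) [role_editor -> device_trusted]; (vii) [role_viewer & owner -> mfa_enrolled]. Adds device_trusted, mfa_enrolled.
Round 3: (iii) [device_trusted -> sso_linked]. Adds sso_linked.

break_glass, can_invite, device_trusted, mfa_enrolled, owner, quota_ok, restricted_mode, role_editor, role_viewer, sso_linked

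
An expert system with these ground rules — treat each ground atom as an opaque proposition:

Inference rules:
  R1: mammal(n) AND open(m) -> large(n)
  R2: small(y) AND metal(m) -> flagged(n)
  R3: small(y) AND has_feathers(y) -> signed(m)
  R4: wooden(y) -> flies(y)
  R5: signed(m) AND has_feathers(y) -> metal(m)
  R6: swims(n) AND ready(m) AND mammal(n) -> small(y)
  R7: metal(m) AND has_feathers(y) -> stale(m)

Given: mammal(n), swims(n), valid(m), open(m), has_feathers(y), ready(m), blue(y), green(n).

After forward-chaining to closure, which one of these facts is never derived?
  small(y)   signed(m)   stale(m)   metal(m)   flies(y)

flies(y)

Round 1: R1 [mammal(n) AND open(m) -> large(n)]; R6 [swims(n) AND ready(m) AND mammal(n) -> small(y)]. New: large(n), small(y).
Round 2: R3 [small(y) AND has_feathers(y) -> signed(m)]. New: signed(m).
Round 3: R5 [signed(m) AND has_feathers(y) -> metal(m)]. New: metal(m).
Round 4: R2 [small(y) AND metal(m) -> flagged(n)]; R7 [metal(m) AND has_feathers(y) -> stale(m)]. New: flagged(n), stale(m).
Derived: metal(m) (round 3), signed(m) (round 2), small(y) (round 1), stale(m) (round 4). flies(y) never appears in any round.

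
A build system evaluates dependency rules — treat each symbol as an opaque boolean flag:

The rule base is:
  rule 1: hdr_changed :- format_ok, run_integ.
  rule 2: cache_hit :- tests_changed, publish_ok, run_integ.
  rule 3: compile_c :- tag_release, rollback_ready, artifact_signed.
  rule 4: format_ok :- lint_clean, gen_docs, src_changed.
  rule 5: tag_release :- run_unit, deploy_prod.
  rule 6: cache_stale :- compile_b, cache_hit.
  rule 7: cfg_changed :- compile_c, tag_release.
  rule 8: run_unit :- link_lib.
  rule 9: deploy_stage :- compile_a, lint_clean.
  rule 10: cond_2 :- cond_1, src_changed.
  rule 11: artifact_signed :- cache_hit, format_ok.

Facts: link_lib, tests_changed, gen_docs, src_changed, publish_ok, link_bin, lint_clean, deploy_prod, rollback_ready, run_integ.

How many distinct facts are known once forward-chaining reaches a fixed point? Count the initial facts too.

Round 1: rule 2 [cache_hit :- tests_changed, publish_ok, run_integ.]; rule 4 [format_ok :- lint_clean, gen_docs, src_changed.]; rule 8 [run_unit :- link_lib.]. Adds cache_hit, format_ok, run_unit.
Round 2: rule 1 [hdr_changed :- format_ok, run_integ.]; rule 5 [tag_release :- run_unit, deploy_prod.]; rule 11 [artifact_signed :- cache_hit, format_ok.]. Adds hdr_changed, tag_release, artifact_signed.
Round 3: rule 3 [compile_c :- tag_release, rollback_ready, artifact_signed.]. Adds compile_c.
Round 4: rule 7 [cfg_changed :- compile_c, tag_release.]. Adds cfg_changed.
Closure: {artifact_signed, cache_hit, cfg_changed, compile_c, deploy_prod, format_ok, gen_docs, hdr_changed, link_bin, link_lib, lint_clean, publish_ok, rollback_ready, run_integ, run_unit, src_changed, tag_release, tests_changed} — 18 facts.

18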